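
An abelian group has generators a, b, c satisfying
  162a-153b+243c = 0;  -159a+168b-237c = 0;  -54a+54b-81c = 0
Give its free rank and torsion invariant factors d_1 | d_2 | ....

Answer: M ≅ ℤ/3 ⊕ ℤ/9 ⊕ ℤ/27

Derivation:
rank_ℚ(R)=3; free=3−3=0
SNF(R) diag = [3, 9, 27] → torsion [3, 9, 27]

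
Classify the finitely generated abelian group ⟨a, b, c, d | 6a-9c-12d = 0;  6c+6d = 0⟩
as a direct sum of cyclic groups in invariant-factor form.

Answer: M ≅ ℤ^2 ⊕ ℤ/3 ⊕ ℤ/6

Derivation:
rank_ℚ(R)=2; free=4−2=2
SNF(R) diag = [3, 6] → torsion [3, 6]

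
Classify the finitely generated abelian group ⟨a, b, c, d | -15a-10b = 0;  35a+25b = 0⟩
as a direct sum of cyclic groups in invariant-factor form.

rank_ℚ(R)=2; free=4−2=2
SNF(R) diag = [5, 5] → torsion [5, 5]

Answer: M ≅ ℤ^2 ⊕ ℤ/5 ⊕ ℤ/5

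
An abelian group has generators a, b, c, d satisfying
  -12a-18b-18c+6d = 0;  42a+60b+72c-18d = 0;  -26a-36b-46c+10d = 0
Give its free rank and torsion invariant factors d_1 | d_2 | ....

Answer: M ≅ ℤ^1 ⊕ ℤ/2 ⊕ ℤ/6 ⊕ ℤ/6

Derivation:
rank_ℚ(R)=3; free=4−3=1
SNF(R) diag = [2, 6, 6] → torsion [2, 6, 6]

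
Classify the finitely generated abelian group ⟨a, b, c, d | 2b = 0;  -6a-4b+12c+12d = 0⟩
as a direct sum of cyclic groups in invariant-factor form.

rank_ℚ(R)=2; free=4−2=2
SNF(R) diag = [2, 6] → torsion [2, 6]

Answer: M ≅ ℤ^2 ⊕ ℤ/2 ⊕ ℤ/6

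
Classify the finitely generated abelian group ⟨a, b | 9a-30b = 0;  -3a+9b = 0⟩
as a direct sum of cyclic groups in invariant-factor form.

Answer: M ≅ ℤ/3 ⊕ ℤ/3

Derivation:
rank_ℚ(R)=2; free=2−2=0
SNF(R) diag = [3, 3] → torsion [3, 3]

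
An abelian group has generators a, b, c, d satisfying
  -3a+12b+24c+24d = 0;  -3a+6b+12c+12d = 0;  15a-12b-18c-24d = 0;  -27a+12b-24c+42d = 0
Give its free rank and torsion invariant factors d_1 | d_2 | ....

Answer: M ≅ ℤ/3 ⊕ ℤ/6 ⊕ ℤ/6 ⊕ ℤ/18

Derivation:
rank_ℚ(R)=4; free=4−4=0
SNF(R) diag = [3, 6, 6, 18] → torsion [3, 6, 6, 18]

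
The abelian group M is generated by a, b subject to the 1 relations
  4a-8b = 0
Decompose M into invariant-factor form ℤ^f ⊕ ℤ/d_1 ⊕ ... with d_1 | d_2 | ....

rank_ℚ(R)=1; free=2−1=1
SNF(R) diag = [4] → torsion [4]

Answer: M ≅ ℤ^1 ⊕ ℤ/4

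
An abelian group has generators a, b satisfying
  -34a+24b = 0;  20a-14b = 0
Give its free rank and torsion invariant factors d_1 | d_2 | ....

Answer: M ≅ ℤ/2 ⊕ ℤ/2

Derivation:
rank_ℚ(R)=2; free=2−2=0
SNF(R) diag = [2, 2] → torsion [2, 2]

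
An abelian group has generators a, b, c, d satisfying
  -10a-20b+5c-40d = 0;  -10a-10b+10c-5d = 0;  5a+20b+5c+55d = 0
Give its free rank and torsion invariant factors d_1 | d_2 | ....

Answer: M ≅ ℤ^1 ⊕ ℤ/5 ⊕ ℤ/5 ⊕ ℤ/5

Derivation:
rank_ℚ(R)=3; free=4−3=1
SNF(R) diag = [5, 5, 5] → torsion [5, 5, 5]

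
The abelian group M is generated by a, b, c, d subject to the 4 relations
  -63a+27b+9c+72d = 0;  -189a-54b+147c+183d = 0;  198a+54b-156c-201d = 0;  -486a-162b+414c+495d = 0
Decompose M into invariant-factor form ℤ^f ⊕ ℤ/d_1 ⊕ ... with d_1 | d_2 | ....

rank_ℚ(R)=4; free=4−4=0
SNF(R) diag = [3, 9, 27, 54] → torsion [3, 9, 27, 54]

Answer: M ≅ ℤ/3 ⊕ ℤ/9 ⊕ ℤ/27 ⊕ ℤ/54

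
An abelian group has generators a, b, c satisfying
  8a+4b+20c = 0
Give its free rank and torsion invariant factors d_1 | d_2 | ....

Answer: M ≅ ℤ^2 ⊕ ℤ/4

Derivation:
rank_ℚ(R)=1; free=3−1=2
SNF(R) diag = [4] → torsion [4]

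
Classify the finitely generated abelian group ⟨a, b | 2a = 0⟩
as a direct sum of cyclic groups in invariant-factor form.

Answer: M ≅ ℤ^1 ⊕ ℤ/2

Derivation:
rank_ℚ(R)=1; free=2−1=1
SNF(R) diag = [2] → torsion [2]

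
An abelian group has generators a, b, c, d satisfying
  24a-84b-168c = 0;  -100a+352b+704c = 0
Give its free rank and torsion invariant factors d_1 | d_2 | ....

rank_ℚ(R)=2; free=4−2=2
SNF(R) diag = [4, 12] → torsion [4, 12]

Answer: M ≅ ℤ^2 ⊕ ℤ/4 ⊕ ℤ/12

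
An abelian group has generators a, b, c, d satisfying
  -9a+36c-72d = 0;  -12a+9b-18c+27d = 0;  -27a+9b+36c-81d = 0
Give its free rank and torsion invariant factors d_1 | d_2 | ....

Answer: M ≅ ℤ^1 ⊕ ℤ/3 ⊕ ℤ/9 ⊕ ℤ/18

Derivation:
rank_ℚ(R)=3; free=4−3=1
SNF(R) diag = [3, 9, 18] → torsion [3, 9, 18]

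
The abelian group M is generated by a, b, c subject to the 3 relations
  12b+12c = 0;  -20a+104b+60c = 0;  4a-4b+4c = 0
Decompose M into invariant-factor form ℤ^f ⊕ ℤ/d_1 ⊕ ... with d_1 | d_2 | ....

Answer: M ≅ ℤ/4 ⊕ ℤ/4 ⊕ ℤ/12

Derivation:
rank_ℚ(R)=3; free=3−3=0
SNF(R) diag = [4, 4, 12] → torsion [4, 4, 12]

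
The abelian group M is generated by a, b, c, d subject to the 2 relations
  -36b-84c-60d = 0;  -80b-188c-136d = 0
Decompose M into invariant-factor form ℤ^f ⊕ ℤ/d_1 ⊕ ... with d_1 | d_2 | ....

rank_ℚ(R)=2; free=4−2=2
SNF(R) diag = [4, 12] → torsion [4, 12]

Answer: M ≅ ℤ^2 ⊕ ℤ/4 ⊕ ℤ/12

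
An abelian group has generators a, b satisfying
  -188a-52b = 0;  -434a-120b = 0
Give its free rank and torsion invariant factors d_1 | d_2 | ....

rank_ℚ(R)=2; free=2−2=0
SNF(R) diag = [2, 4] → torsion [2, 4]

Answer: M ≅ ℤ/2 ⊕ ℤ/4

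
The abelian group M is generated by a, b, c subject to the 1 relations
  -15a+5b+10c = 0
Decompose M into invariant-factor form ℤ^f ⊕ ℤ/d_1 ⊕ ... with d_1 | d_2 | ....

rank_ℚ(R)=1; free=3−1=2
SNF(R) diag = [5] → torsion [5]

Answer: M ≅ ℤ^2 ⊕ ℤ/5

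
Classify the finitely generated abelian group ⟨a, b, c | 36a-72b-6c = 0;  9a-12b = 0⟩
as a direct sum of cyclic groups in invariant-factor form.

rank_ℚ(R)=2; free=3−2=1
SNF(R) diag = [3, 6] → torsion [3, 6]

Answer: M ≅ ℤ^1 ⊕ ℤ/3 ⊕ ℤ/6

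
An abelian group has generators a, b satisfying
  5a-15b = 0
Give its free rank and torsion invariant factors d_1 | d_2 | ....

Answer: M ≅ ℤ^1 ⊕ ℤ/5

Derivation:
rank_ℚ(R)=1; free=2−1=1
SNF(R) diag = [5] → torsion [5]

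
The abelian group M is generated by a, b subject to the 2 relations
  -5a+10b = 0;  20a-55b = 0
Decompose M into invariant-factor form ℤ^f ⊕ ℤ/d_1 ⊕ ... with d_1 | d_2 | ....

Answer: M ≅ ℤ/5 ⊕ ℤ/15

Derivation:
rank_ℚ(R)=2; free=2−2=0
SNF(R) diag = [5, 15] → torsion [5, 15]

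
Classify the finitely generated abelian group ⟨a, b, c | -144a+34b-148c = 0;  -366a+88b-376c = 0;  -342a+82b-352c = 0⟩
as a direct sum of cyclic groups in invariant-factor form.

rank_ℚ(R)=3; free=3−3=0
SNF(R) diag = [2, 6, 12] → torsion [2, 6, 12]

Answer: M ≅ ℤ/2 ⊕ ℤ/6 ⊕ ℤ/12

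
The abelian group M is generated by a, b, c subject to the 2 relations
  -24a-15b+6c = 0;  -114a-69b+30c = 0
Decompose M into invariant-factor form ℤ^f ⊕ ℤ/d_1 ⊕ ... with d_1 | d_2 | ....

Answer: M ≅ ℤ^1 ⊕ ℤ/3 ⊕ ℤ/6

Derivation:
rank_ℚ(R)=2; free=3−2=1
SNF(R) diag = [3, 6] → torsion [3, 6]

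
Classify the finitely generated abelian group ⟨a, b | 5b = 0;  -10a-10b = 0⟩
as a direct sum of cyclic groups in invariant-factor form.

rank_ℚ(R)=2; free=2−2=0
SNF(R) diag = [5, 10] → torsion [5, 10]

Answer: M ≅ ℤ/5 ⊕ ℤ/10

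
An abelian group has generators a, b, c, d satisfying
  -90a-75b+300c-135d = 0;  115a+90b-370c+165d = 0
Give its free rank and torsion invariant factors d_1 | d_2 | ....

rank_ℚ(R)=2; free=4−2=2
SNF(R) diag = [5, 15] → torsion [5, 15]

Answer: M ≅ ℤ^2 ⊕ ℤ/5 ⊕ ℤ/15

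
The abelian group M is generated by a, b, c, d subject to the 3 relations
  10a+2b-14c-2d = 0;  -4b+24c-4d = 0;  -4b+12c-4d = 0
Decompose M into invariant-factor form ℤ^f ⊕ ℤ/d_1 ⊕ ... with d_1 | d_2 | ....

rank_ℚ(R)=3; free=4−3=1
SNF(R) diag = [2, 4, 12] → torsion [2, 4, 12]

Answer: M ≅ ℤ^1 ⊕ ℤ/2 ⊕ ℤ/4 ⊕ ℤ/12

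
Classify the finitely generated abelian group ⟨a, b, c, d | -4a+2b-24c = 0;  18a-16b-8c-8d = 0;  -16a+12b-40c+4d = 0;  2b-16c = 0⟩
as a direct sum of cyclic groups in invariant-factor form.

rank_ℚ(R)=4; free=4−4=0
SNF(R) diag = [2, 2, 4, 8] → torsion [2, 2, 4, 8]

Answer: M ≅ ℤ/2 ⊕ ℤ/2 ⊕ ℤ/4 ⊕ ℤ/8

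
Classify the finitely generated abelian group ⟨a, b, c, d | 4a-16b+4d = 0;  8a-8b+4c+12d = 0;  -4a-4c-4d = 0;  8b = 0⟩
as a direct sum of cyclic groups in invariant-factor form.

Answer: M ≅ ℤ/4 ⊕ ℤ/4 ⊕ ℤ/4 ⊕ ℤ/8

Derivation:
rank_ℚ(R)=4; free=4−4=0
SNF(R) diag = [4, 4, 4, 8] → torsion [4, 4, 4, 8]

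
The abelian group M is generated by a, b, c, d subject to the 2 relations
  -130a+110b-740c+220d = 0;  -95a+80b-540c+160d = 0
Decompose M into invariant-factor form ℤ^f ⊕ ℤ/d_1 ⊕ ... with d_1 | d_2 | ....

rank_ℚ(R)=2; free=4−2=2
SNF(R) diag = [5, 10] → torsion [5, 10]

Answer: M ≅ ℤ^2 ⊕ ℤ/5 ⊕ ℤ/10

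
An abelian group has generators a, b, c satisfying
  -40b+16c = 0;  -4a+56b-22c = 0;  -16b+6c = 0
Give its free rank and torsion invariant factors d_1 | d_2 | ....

Answer: M ≅ ℤ/2 ⊕ ℤ/4 ⊕ ℤ/8

Derivation:
rank_ℚ(R)=3; free=3−3=0
SNF(R) diag = [2, 4, 8] → torsion [2, 4, 8]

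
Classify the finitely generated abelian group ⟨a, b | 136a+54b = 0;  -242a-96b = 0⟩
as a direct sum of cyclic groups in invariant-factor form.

Answer: M ≅ ℤ/2 ⊕ ℤ/6

Derivation:
rank_ℚ(R)=2; free=2−2=0
SNF(R) diag = [2, 6] → torsion [2, 6]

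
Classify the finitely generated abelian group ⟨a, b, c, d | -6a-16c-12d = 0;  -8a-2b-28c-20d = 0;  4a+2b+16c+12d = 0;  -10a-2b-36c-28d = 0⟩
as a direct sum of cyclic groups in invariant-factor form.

Answer: M ≅ ℤ/2 ⊕ ℤ/2 ⊕ ℤ/4 ⊕ ℤ/4

Derivation:
rank_ℚ(R)=4; free=4−4=0
SNF(R) diag = [2, 2, 4, 4] → torsion [2, 2, 4, 4]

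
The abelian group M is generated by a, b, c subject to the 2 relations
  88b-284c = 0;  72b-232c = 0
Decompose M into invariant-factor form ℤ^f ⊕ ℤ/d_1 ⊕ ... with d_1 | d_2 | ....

Answer: M ≅ ℤ^1 ⊕ ℤ/4 ⊕ ℤ/8

Derivation:
rank_ℚ(R)=2; free=3−2=1
SNF(R) diag = [4, 8] → torsion [4, 8]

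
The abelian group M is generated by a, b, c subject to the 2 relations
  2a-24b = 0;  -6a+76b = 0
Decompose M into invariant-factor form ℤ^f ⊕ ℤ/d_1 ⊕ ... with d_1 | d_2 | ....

rank_ℚ(R)=2; free=3−2=1
SNF(R) diag = [2, 4] → torsion [2, 4]

Answer: M ≅ ℤ^1 ⊕ ℤ/2 ⊕ ℤ/4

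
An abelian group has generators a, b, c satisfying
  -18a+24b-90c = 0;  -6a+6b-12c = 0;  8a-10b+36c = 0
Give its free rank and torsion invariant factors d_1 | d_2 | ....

Answer: M ≅ ℤ/2 ⊕ ℤ/6 ⊕ ℤ/6

Derivation:
rank_ℚ(R)=3; free=3−3=0
SNF(R) diag = [2, 6, 6] → torsion [2, 6, 6]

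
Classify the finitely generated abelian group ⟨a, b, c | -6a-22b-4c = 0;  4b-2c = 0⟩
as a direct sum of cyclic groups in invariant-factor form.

rank_ℚ(R)=2; free=3−2=1
SNF(R) diag = [2, 6] → torsion [2, 6]

Answer: M ≅ ℤ^1 ⊕ ℤ/2 ⊕ ℤ/6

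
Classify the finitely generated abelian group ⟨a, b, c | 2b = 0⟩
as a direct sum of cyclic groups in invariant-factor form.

Answer: M ≅ ℤ^2 ⊕ ℤ/2

Derivation:
rank_ℚ(R)=1; free=3−1=2
SNF(R) diag = [2] → torsion [2]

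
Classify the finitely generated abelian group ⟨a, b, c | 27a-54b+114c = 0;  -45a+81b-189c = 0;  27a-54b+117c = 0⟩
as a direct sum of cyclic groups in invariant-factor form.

rank_ℚ(R)=3; free=3−3=0
SNF(R) diag = [3, 9, 27] → torsion [3, 9, 27]

Answer: M ≅ ℤ/3 ⊕ ℤ/9 ⊕ ℤ/27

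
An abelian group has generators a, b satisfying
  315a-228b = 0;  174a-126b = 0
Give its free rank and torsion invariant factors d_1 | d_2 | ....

rank_ℚ(R)=2; free=2−2=0
SNF(R) diag = [3, 6] → torsion [3, 6]

Answer: M ≅ ℤ/3 ⊕ ℤ/6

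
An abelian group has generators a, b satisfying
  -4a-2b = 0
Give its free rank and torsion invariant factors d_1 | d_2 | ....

Answer: M ≅ ℤ^1 ⊕ ℤ/2

Derivation:
rank_ℚ(R)=1; free=2−1=1
SNF(R) diag = [2] → torsion [2]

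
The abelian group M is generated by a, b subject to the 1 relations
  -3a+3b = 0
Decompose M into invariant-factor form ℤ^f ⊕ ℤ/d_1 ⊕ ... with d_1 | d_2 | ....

rank_ℚ(R)=1; free=2−1=1
SNF(R) diag = [3] → torsion [3]

Answer: M ≅ ℤ^1 ⊕ ℤ/3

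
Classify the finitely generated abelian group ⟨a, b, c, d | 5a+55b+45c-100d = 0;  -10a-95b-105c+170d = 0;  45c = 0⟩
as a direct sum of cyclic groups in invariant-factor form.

rank_ℚ(R)=3; free=4−3=1
SNF(R) diag = [5, 15, 45] → torsion [5, 15, 45]

Answer: M ≅ ℤ^1 ⊕ ℤ/5 ⊕ ℤ/15 ⊕ ℤ/45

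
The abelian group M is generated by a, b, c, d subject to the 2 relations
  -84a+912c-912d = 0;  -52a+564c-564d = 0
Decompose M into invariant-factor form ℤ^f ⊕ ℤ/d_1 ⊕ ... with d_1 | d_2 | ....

Answer: M ≅ ℤ^2 ⊕ ℤ/4 ⊕ ℤ/12

Derivation:
rank_ℚ(R)=2; free=4−2=2
SNF(R) diag = [4, 12] → torsion [4, 12]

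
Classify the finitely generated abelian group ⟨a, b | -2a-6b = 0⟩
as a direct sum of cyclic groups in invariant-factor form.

rank_ℚ(R)=1; free=2−1=1
SNF(R) diag = [2] → torsion [2]

Answer: M ≅ ℤ^1 ⊕ ℤ/2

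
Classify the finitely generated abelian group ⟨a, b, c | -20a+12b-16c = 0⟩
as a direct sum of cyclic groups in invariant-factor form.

rank_ℚ(R)=1; free=3−1=2
SNF(R) diag = [4] → torsion [4]

Answer: M ≅ ℤ^2 ⊕ ℤ/4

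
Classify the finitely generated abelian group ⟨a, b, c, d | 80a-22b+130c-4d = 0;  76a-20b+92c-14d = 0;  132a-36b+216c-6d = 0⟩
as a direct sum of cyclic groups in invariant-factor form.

rank_ℚ(R)=3; free=4−3=1
SNF(R) diag = [2, 6, 12] → torsion [2, 6, 12]

Answer: M ≅ ℤ^1 ⊕ ℤ/2 ⊕ ℤ/6 ⊕ ℤ/12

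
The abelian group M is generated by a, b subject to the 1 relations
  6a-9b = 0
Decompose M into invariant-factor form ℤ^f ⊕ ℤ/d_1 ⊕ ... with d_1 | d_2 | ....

rank_ℚ(R)=1; free=2−1=1
SNF(R) diag = [3] → torsion [3]

Answer: M ≅ ℤ^1 ⊕ ℤ/3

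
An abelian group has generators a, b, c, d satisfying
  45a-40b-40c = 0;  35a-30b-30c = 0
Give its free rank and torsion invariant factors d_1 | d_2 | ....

rank_ℚ(R)=2; free=4−2=2
SNF(R) diag = [5, 10] → torsion [5, 10]

Answer: M ≅ ℤ^2 ⊕ ℤ/5 ⊕ ℤ/10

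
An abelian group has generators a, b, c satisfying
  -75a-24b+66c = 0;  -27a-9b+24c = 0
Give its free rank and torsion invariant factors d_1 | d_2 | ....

rank_ℚ(R)=2; free=3−2=1
SNF(R) diag = [3, 3] → torsion [3, 3]

Answer: M ≅ ℤ^1 ⊕ ℤ/3 ⊕ ℤ/3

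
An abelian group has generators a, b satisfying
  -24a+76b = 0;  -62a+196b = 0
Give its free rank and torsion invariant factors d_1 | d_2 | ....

rank_ℚ(R)=2; free=2−2=0
SNF(R) diag = [2, 4] → torsion [2, 4]

Answer: M ≅ ℤ/2 ⊕ ℤ/4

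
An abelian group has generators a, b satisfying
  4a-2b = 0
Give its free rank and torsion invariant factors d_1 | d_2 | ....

Answer: M ≅ ℤ^1 ⊕ ℤ/2

Derivation:
rank_ℚ(R)=1; free=2−1=1
SNF(R) diag = [2] → torsion [2]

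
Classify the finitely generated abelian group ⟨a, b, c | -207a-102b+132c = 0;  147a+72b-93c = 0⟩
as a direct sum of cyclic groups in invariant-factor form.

Answer: M ≅ ℤ^1 ⊕ ℤ/3 ⊕ ℤ/3

Derivation:
rank_ℚ(R)=2; free=3−2=1
SNF(R) diag = [3, 3] → torsion [3, 3]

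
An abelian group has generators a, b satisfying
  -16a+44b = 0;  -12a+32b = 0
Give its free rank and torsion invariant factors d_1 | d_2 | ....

Answer: M ≅ ℤ/4 ⊕ ℤ/4

Derivation:
rank_ℚ(R)=2; free=2−2=0
SNF(R) diag = [4, 4] → torsion [4, 4]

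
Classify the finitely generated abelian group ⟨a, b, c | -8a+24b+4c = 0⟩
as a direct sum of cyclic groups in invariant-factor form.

Answer: M ≅ ℤ^2 ⊕ ℤ/4

Derivation:
rank_ℚ(R)=1; free=3−1=2
SNF(R) diag = [4] → torsion [4]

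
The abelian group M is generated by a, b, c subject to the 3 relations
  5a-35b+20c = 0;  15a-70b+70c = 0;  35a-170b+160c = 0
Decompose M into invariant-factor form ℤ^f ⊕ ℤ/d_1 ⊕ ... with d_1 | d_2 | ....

Answer: M ≅ ℤ/5 ⊕ ℤ/5 ⊕ ℤ/10

Derivation:
rank_ℚ(R)=3; free=3−3=0
SNF(R) diag = [5, 5, 10] → torsion [5, 5, 10]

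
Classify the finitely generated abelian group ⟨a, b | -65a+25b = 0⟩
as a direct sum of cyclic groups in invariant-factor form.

Answer: M ≅ ℤ^1 ⊕ ℤ/5

Derivation:
rank_ℚ(R)=1; free=2−1=1
SNF(R) diag = [5] → torsion [5]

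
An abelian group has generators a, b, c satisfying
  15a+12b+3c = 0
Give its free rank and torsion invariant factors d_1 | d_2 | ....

rank_ℚ(R)=1; free=3−1=2
SNF(R) diag = [3] → torsion [3]

Answer: M ≅ ℤ^2 ⊕ ℤ/3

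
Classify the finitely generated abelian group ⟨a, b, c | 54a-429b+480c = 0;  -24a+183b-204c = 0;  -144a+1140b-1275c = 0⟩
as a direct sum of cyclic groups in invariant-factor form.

Answer: M ≅ ℤ/3 ⊕ ℤ/3 ⊕ ℤ/6

Derivation:
rank_ℚ(R)=3; free=3−3=0
SNF(R) diag = [3, 3, 6] → torsion [3, 3, 6]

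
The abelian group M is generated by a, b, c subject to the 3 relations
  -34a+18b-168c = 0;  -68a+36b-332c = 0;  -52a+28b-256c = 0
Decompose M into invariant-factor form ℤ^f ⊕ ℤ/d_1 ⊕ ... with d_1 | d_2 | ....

Answer: M ≅ ℤ/2 ⊕ ℤ/4 ⊕ ℤ/8

Derivation:
rank_ℚ(R)=3; free=3−3=0
SNF(R) diag = [2, 4, 8] → torsion [2, 4, 8]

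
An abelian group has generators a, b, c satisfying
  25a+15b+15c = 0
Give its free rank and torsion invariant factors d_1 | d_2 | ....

rank_ℚ(R)=1; free=3−1=2
SNF(R) diag = [5] → torsion [5]

Answer: M ≅ ℤ^2 ⊕ ℤ/5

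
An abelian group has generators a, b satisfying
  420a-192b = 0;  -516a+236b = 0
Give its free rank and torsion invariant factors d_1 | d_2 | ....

Answer: M ≅ ℤ/4 ⊕ ℤ/12

Derivation:
rank_ℚ(R)=2; free=2−2=0
SNF(R) diag = [4, 12] → torsion [4, 12]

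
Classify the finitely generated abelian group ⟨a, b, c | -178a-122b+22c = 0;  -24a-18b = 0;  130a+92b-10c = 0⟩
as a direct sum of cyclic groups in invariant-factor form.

Answer: M ≅ ℤ/2 ⊕ ℤ/6 ⊕ ℤ/12

Derivation:
rank_ℚ(R)=3; free=3−3=0
SNF(R) diag = [2, 6, 12] → torsion [2, 6, 12]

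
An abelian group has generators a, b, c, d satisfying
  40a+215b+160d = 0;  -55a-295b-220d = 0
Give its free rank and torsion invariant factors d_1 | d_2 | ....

Answer: M ≅ ℤ^2 ⊕ ℤ/5 ⊕ ℤ/5

Derivation:
rank_ℚ(R)=2; free=4−2=2
SNF(R) diag = [5, 5] → torsion [5, 5]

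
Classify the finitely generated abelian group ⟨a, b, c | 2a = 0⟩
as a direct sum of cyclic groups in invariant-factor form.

Answer: M ≅ ℤ^2 ⊕ ℤ/2

Derivation:
rank_ℚ(R)=1; free=3−1=2
SNF(R) diag = [2] → torsion [2]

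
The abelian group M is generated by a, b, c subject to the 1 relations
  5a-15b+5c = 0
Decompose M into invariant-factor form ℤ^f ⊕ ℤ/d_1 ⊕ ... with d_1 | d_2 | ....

Answer: M ≅ ℤ^2 ⊕ ℤ/5

Derivation:
rank_ℚ(R)=1; free=3−1=2
SNF(R) diag = [5] → torsion [5]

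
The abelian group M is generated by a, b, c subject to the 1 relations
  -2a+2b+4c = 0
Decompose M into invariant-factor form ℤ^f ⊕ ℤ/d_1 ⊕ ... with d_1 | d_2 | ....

rank_ℚ(R)=1; free=3−1=2
SNF(R) diag = [2] → torsion [2]

Answer: M ≅ ℤ^2 ⊕ ℤ/2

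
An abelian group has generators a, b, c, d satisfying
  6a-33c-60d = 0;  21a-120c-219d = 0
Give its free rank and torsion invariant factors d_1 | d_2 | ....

rank_ℚ(R)=2; free=4−2=2
SNF(R) diag = [3, 9] → torsion [3, 9]

Answer: M ≅ ℤ^2 ⊕ ℤ/3 ⊕ ℤ/9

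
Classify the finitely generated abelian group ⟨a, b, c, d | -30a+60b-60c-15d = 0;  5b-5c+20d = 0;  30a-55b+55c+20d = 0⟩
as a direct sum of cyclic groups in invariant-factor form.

rank_ℚ(R)=3; free=4−3=1
SNF(R) diag = [5, 15, 30] → torsion [5, 15, 30]

Answer: M ≅ ℤ^1 ⊕ ℤ/5 ⊕ ℤ/15 ⊕ ℤ/30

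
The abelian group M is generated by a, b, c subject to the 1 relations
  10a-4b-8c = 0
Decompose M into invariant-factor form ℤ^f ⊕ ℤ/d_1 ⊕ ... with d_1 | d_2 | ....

Answer: M ≅ ℤ^2 ⊕ ℤ/2

Derivation:
rank_ℚ(R)=1; free=3−1=2
SNF(R) diag = [2] → torsion [2]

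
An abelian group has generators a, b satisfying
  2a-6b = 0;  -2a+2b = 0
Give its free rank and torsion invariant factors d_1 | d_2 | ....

rank_ℚ(R)=2; free=2−2=0
SNF(R) diag = [2, 4] → torsion [2, 4]

Answer: M ≅ ℤ/2 ⊕ ℤ/4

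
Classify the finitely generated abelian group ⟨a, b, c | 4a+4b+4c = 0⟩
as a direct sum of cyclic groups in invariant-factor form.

Answer: M ≅ ℤ^2 ⊕ ℤ/4

Derivation:
rank_ℚ(R)=1; free=3−1=2
SNF(R) diag = [4] → torsion [4]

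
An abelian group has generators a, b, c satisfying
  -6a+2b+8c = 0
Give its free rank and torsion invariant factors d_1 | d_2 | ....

Answer: M ≅ ℤ^2 ⊕ ℤ/2

Derivation:
rank_ℚ(R)=1; free=3−1=2
SNF(R) diag = [2] → torsion [2]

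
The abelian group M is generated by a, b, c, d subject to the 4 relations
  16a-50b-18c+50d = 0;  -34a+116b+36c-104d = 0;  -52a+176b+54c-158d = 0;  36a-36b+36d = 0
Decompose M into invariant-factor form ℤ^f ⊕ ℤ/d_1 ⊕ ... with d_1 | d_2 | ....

Answer: M ≅ ℤ/2 ⊕ ℤ/6 ⊕ ℤ/18 ⊕ ℤ/36

Derivation:
rank_ℚ(R)=4; free=4−4=0
SNF(R) diag = [2, 6, 18, 36] → torsion [2, 6, 18, 36]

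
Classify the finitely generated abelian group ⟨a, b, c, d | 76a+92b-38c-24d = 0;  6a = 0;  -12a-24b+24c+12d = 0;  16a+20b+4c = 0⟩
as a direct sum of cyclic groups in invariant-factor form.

Answer: M ≅ ℤ/2 ⊕ ℤ/6 ⊕ ℤ/12 ⊕ ℤ/12

Derivation:
rank_ℚ(R)=4; free=4−4=0
SNF(R) diag = [2, 6, 12, 12] → torsion [2, 6, 12, 12]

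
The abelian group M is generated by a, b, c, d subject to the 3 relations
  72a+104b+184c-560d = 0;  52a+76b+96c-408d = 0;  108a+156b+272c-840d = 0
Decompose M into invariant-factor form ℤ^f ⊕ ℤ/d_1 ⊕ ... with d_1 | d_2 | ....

rank_ℚ(R)=3; free=4−3=1
SNF(R) diag = [4, 8, 8] → torsion [4, 8, 8]

Answer: M ≅ ℤ^1 ⊕ ℤ/4 ⊕ ℤ/8 ⊕ ℤ/8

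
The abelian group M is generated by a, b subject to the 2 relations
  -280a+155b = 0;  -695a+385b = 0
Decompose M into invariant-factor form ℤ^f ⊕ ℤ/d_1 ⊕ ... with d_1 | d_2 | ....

Answer: M ≅ ℤ/5 ⊕ ℤ/15

Derivation:
rank_ℚ(R)=2; free=2−2=0
SNF(R) diag = [5, 15] → torsion [5, 15]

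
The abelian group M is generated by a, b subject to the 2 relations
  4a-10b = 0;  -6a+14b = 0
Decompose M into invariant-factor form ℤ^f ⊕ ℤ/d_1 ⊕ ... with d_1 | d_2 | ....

rank_ℚ(R)=2; free=2−2=0
SNF(R) diag = [2, 2] → torsion [2, 2]

Answer: M ≅ ℤ/2 ⊕ ℤ/2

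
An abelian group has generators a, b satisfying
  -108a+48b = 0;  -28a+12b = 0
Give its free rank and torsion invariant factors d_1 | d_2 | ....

rank_ℚ(R)=2; free=2−2=0
SNF(R) diag = [4, 12] → torsion [4, 12]

Answer: M ≅ ℤ/4 ⊕ ℤ/12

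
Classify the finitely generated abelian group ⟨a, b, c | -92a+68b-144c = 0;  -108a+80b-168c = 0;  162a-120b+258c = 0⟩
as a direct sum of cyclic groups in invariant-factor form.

rank_ℚ(R)=3; free=3−3=0
SNF(R) diag = [2, 4, 12] → torsion [2, 4, 12]

Answer: M ≅ ℤ/2 ⊕ ℤ/4 ⊕ ℤ/12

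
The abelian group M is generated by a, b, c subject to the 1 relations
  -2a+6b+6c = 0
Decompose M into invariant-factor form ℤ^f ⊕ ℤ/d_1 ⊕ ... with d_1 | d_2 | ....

rank_ℚ(R)=1; free=3−1=2
SNF(R) diag = [2] → torsion [2]

Answer: M ≅ ℤ^2 ⊕ ℤ/2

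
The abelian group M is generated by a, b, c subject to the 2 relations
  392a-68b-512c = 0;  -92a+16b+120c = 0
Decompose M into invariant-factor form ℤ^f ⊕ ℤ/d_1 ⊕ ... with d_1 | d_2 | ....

Answer: M ≅ ℤ^1 ⊕ ℤ/4 ⊕ ℤ/4

Derivation:
rank_ℚ(R)=2; free=3−2=1
SNF(R) diag = [4, 4] → torsion [4, 4]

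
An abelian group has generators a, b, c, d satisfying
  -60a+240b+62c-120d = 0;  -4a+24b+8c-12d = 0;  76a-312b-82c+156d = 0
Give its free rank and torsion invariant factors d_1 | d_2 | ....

Answer: M ≅ ℤ^1 ⊕ ℤ/2 ⊕ ℤ/4 ⊕ ℤ/12

Derivation:
rank_ℚ(R)=3; free=4−3=1
SNF(R) diag = [2, 4, 12] → torsion [2, 4, 12]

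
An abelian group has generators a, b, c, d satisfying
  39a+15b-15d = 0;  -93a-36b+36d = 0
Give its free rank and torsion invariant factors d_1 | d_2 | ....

Answer: M ≅ ℤ^2 ⊕ ℤ/3 ⊕ ℤ/3

Derivation:
rank_ℚ(R)=2; free=4−2=2
SNF(R) diag = [3, 3] → torsion [3, 3]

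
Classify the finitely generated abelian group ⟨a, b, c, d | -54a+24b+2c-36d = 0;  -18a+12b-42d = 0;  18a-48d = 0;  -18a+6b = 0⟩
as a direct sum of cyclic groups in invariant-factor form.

rank_ℚ(R)=4; free=4−4=0
SNF(R) diag = [2, 6, 6, 18] → torsion [2, 6, 6, 18]

Answer: M ≅ ℤ/2 ⊕ ℤ/6 ⊕ ℤ/6 ⊕ ℤ/18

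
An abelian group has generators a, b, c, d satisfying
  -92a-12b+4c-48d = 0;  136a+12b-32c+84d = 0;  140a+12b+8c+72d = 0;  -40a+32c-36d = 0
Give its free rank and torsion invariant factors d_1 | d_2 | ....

Answer: M ≅ ℤ/4 ⊕ ℤ/12 ⊕ ℤ/12 ⊕ ℤ/36

Derivation:
rank_ℚ(R)=4; free=4−4=0
SNF(R) diag = [4, 12, 12, 36] → torsion [4, 12, 12, 36]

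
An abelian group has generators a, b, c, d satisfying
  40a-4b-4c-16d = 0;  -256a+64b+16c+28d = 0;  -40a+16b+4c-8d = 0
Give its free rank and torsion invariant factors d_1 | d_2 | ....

Answer: M ≅ ℤ^1 ⊕ ℤ/4 ⊕ ℤ/12 ⊕ ℤ/12

Derivation:
rank_ℚ(R)=3; free=4−3=1
SNF(R) diag = [4, 12, 12] → torsion [4, 12, 12]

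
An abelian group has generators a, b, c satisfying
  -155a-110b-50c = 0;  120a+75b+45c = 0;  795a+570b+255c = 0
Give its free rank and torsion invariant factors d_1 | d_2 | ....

Answer: M ≅ ℤ/5 ⊕ ℤ/15 ⊕ ℤ/45

Derivation:
rank_ℚ(R)=3; free=3−3=0
SNF(R) diag = [5, 15, 45] → torsion [5, 15, 45]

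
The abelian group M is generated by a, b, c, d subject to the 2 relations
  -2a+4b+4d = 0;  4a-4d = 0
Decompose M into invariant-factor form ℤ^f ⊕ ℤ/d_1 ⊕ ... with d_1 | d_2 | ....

rank_ℚ(R)=2; free=4−2=2
SNF(R) diag = [2, 4] → torsion [2, 4]

Answer: M ≅ ℤ^2 ⊕ ℤ/2 ⊕ ℤ/4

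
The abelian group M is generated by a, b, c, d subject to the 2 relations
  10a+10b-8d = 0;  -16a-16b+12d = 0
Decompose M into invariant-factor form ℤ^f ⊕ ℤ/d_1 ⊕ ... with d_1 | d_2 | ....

Answer: M ≅ ℤ^2 ⊕ ℤ/2 ⊕ ℤ/4

Derivation:
rank_ℚ(R)=2; free=4−2=2
SNF(R) diag = [2, 4] → torsion [2, 4]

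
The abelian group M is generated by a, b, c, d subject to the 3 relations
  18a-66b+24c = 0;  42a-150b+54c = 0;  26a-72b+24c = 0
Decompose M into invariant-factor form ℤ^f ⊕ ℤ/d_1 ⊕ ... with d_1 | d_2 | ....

rank_ℚ(R)=3; free=4−3=1
SNF(R) diag = [2, 6, 6] → torsion [2, 6, 6]

Answer: M ≅ ℤ^1 ⊕ ℤ/2 ⊕ ℤ/6 ⊕ ℤ/6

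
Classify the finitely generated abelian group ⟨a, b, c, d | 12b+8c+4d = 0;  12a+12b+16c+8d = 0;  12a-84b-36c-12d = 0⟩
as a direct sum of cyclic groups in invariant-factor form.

rank_ℚ(R)=3; free=4−3=1
SNF(R) diag = [4, 12, 12] → torsion [4, 12, 12]

Answer: M ≅ ℤ^1 ⊕ ℤ/4 ⊕ ℤ/12 ⊕ ℤ/12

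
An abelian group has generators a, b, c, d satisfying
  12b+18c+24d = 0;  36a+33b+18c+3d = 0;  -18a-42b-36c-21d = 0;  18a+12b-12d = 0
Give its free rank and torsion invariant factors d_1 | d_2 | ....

rank_ℚ(R)=4; free=4−4=0
SNF(R) diag = [3, 9, 18, 18] → torsion [3, 9, 18, 18]

Answer: M ≅ ℤ/3 ⊕ ℤ/9 ⊕ ℤ/18 ⊕ ℤ/18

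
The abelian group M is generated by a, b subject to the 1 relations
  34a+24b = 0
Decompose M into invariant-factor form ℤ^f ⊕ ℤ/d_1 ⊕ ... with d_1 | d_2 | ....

Answer: M ≅ ℤ^1 ⊕ ℤ/2

Derivation:
rank_ℚ(R)=1; free=2−1=1
SNF(R) diag = [2] → torsion [2]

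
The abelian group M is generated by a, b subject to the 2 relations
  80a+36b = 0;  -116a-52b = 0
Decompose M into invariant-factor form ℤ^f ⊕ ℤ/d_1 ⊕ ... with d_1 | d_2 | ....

rank_ℚ(R)=2; free=2−2=0
SNF(R) diag = [4, 4] → torsion [4, 4]

Answer: M ≅ ℤ/4 ⊕ ℤ/4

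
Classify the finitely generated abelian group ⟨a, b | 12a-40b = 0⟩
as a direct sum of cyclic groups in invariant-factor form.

Answer: M ≅ ℤ^1 ⊕ ℤ/4

Derivation:
rank_ℚ(R)=1; free=2−1=1
SNF(R) diag = [4] → torsion [4]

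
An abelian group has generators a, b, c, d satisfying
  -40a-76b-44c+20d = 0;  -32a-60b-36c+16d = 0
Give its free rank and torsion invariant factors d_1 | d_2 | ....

rank_ℚ(R)=2; free=4−2=2
SNF(R) diag = [4, 4] → torsion [4, 4]

Answer: M ≅ ℤ^2 ⊕ ℤ/4 ⊕ ℤ/4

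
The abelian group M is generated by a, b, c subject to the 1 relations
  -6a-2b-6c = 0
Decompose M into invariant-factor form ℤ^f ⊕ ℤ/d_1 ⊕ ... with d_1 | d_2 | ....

Answer: M ≅ ℤ^2 ⊕ ℤ/2

Derivation:
rank_ℚ(R)=1; free=3−1=2
SNF(R) diag = [2] → torsion [2]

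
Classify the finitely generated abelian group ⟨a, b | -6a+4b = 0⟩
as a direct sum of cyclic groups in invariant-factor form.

Answer: M ≅ ℤ^1 ⊕ ℤ/2

Derivation:
rank_ℚ(R)=1; free=2−1=1
SNF(R) diag = [2] → torsion [2]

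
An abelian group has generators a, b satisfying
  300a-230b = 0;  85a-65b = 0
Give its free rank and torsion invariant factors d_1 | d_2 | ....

rank_ℚ(R)=2; free=2−2=0
SNF(R) diag = [5, 10] → torsion [5, 10]

Answer: M ≅ ℤ/5 ⊕ ℤ/10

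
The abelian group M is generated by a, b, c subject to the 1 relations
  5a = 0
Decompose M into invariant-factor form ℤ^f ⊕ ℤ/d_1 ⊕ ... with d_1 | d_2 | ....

rank_ℚ(R)=1; free=3−1=2
SNF(R) diag = [5] → torsion [5]

Answer: M ≅ ℤ^2 ⊕ ℤ/5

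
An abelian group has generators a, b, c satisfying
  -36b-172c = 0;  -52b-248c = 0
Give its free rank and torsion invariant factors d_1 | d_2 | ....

Answer: M ≅ ℤ^1 ⊕ ℤ/4 ⊕ ℤ/4

Derivation:
rank_ℚ(R)=2; free=3−2=1
SNF(R) diag = [4, 4] → torsion [4, 4]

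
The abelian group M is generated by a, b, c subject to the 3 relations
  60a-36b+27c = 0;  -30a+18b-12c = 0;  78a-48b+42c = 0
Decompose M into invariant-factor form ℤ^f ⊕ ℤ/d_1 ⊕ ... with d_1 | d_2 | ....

Answer: M ≅ ℤ/3 ⊕ ℤ/6 ⊕ ℤ/6

Derivation:
rank_ℚ(R)=3; free=3−3=0
SNF(R) diag = [3, 6, 6] → torsion [3, 6, 6]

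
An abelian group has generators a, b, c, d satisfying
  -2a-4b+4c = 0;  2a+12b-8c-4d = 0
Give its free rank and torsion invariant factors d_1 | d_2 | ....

Answer: M ≅ ℤ^2 ⊕ ℤ/2 ⊕ ℤ/4

Derivation:
rank_ℚ(R)=2; free=4−2=2
SNF(R) diag = [2, 4] → torsion [2, 4]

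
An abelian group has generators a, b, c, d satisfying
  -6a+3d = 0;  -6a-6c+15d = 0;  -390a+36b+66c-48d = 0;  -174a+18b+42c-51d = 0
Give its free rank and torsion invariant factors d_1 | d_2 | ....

Answer: M ≅ ℤ/3 ⊕ ℤ/6 ⊕ ℤ/6 ⊕ ℤ/18

Derivation:
rank_ℚ(R)=4; free=4−4=0
SNF(R) diag = [3, 6, 6, 18] → torsion [3, 6, 6, 18]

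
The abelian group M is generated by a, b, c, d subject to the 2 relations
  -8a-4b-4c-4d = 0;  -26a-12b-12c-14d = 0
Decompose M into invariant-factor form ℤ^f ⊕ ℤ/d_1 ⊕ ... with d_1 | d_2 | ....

rank_ℚ(R)=2; free=4−2=2
SNF(R) diag = [2, 4] → torsion [2, 4]

Answer: M ≅ ℤ^2 ⊕ ℤ/2 ⊕ ℤ/4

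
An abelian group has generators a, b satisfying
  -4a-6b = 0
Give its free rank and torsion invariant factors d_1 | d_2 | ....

rank_ℚ(R)=1; free=2−1=1
SNF(R) diag = [2] → torsion [2]

Answer: M ≅ ℤ^1 ⊕ ℤ/2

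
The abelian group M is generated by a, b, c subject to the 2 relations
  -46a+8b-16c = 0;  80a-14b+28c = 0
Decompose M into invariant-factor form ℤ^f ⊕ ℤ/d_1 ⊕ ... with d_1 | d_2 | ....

Answer: M ≅ ℤ^1 ⊕ ℤ/2 ⊕ ℤ/2

Derivation:
rank_ℚ(R)=2; free=3−2=1
SNF(R) diag = [2, 2] → torsion [2, 2]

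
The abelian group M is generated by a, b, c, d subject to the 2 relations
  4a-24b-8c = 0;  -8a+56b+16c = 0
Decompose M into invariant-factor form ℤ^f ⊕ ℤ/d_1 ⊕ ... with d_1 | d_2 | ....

Answer: M ≅ ℤ^2 ⊕ ℤ/4 ⊕ ℤ/8

Derivation:
rank_ℚ(R)=2; free=4−2=2
SNF(R) diag = [4, 8] → torsion [4, 8]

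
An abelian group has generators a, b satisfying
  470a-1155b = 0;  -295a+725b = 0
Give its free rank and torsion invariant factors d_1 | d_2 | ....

rank_ℚ(R)=2; free=2−2=0
SNF(R) diag = [5, 5] → torsion [5, 5]

Answer: M ≅ ℤ/5 ⊕ ℤ/5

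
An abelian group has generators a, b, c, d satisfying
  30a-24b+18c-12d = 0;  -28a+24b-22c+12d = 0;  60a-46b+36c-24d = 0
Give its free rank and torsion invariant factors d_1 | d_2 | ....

rank_ℚ(R)=3; free=4−3=1
SNF(R) diag = [2, 2, 6] → torsion [2, 2, 6]

Answer: M ≅ ℤ^1 ⊕ ℤ/2 ⊕ ℤ/2 ⊕ ℤ/6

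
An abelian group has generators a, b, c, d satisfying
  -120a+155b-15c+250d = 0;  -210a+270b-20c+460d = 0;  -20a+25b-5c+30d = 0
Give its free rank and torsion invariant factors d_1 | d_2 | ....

rank_ℚ(R)=3; free=4−3=1
SNF(R) diag = [5, 10, 20] → torsion [5, 10, 20]

Answer: M ≅ ℤ^1 ⊕ ℤ/5 ⊕ ℤ/10 ⊕ ℤ/20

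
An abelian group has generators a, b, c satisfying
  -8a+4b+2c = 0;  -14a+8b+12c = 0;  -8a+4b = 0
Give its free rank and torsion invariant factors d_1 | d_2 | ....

rank_ℚ(R)=3; free=3−3=0
SNF(R) diag = [2, 2, 4] → torsion [2, 2, 4]

Answer: M ≅ ℤ/2 ⊕ ℤ/2 ⊕ ℤ/4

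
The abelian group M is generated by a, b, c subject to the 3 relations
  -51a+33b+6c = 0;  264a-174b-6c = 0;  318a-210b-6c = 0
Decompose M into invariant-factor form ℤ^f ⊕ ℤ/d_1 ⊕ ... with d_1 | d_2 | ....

Answer: M ≅ ℤ/3 ⊕ ℤ/6 ⊕ ℤ/18

Derivation:
rank_ℚ(R)=3; free=3−3=0
SNF(R) diag = [3, 6, 18] → torsion [3, 6, 18]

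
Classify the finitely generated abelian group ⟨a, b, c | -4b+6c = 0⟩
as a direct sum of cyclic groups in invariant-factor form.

Answer: M ≅ ℤ^2 ⊕ ℤ/2

Derivation:
rank_ℚ(R)=1; free=3−1=2
SNF(R) diag = [2] → torsion [2]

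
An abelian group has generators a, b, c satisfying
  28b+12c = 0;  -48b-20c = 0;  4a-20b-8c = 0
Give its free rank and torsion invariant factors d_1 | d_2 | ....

rank_ℚ(R)=3; free=3−3=0
SNF(R) diag = [4, 4, 4] → torsion [4, 4, 4]

Answer: M ≅ ℤ/4 ⊕ ℤ/4 ⊕ ℤ/4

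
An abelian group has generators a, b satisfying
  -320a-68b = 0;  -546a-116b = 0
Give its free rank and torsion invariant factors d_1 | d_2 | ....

Answer: M ≅ ℤ/2 ⊕ ℤ/4

Derivation:
rank_ℚ(R)=2; free=2−2=0
SNF(R) diag = [2, 4] → torsion [2, 4]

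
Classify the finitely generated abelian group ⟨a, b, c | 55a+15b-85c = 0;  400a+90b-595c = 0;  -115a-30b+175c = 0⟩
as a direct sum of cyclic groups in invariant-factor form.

rank_ℚ(R)=3; free=3−3=0
SNF(R) diag = [5, 15, 15] → torsion [5, 15, 15]

Answer: M ≅ ℤ/5 ⊕ ℤ/15 ⊕ ℤ/15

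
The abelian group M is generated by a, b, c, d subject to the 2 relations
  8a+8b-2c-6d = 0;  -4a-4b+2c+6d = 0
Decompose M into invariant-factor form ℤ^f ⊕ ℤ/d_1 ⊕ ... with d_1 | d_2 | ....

rank_ℚ(R)=2; free=4−2=2
SNF(R) diag = [2, 4] → torsion [2, 4]

Answer: M ≅ ℤ^2 ⊕ ℤ/2 ⊕ ℤ/4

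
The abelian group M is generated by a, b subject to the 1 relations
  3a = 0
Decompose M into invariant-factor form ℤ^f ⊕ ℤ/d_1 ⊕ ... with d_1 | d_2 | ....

Answer: M ≅ ℤ^1 ⊕ ℤ/3

Derivation:
rank_ℚ(R)=1; free=2−1=1
SNF(R) diag = [3] → torsion [3]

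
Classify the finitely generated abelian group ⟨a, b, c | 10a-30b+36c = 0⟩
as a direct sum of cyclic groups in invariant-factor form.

rank_ℚ(R)=1; free=3−1=2
SNF(R) diag = [2] → torsion [2]

Answer: M ≅ ℤ^2 ⊕ ℤ/2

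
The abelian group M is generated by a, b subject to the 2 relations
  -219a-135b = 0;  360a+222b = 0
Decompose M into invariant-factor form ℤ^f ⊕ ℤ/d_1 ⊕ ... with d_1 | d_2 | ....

rank_ℚ(R)=2; free=2−2=0
SNF(R) diag = [3, 6] → torsion [3, 6]

Answer: M ≅ ℤ/3 ⊕ ℤ/6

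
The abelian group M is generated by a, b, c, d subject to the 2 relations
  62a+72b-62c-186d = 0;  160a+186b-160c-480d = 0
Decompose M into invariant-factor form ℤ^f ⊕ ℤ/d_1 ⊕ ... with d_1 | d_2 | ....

Answer: M ≅ ℤ^2 ⊕ ℤ/2 ⊕ ℤ/6

Derivation:
rank_ℚ(R)=2; free=4−2=2
SNF(R) diag = [2, 6] → torsion [2, 6]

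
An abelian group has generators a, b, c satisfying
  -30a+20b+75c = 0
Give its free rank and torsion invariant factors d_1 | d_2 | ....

Answer: M ≅ ℤ^2 ⊕ ℤ/5

Derivation:
rank_ℚ(R)=1; free=3−1=2
SNF(R) diag = [5] → torsion [5]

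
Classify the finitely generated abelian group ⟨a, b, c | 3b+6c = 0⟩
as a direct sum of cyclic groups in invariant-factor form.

rank_ℚ(R)=1; free=3−1=2
SNF(R) diag = [3] → torsion [3]

Answer: M ≅ ℤ^2 ⊕ ℤ/3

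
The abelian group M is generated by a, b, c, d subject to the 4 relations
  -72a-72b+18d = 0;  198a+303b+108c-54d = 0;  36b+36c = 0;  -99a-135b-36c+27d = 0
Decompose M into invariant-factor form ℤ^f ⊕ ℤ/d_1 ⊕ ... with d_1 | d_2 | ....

Answer: M ≅ ℤ/3 ⊕ ℤ/9 ⊕ ℤ/18 ⊕ ℤ/36

Derivation:
rank_ℚ(R)=4; free=4−4=0
SNF(R) diag = [3, 9, 18, 36] → torsion [3, 9, 18, 36]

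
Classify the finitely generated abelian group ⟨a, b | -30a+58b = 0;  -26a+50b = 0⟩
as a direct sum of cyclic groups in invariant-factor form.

Answer: M ≅ ℤ/2 ⊕ ℤ/4

Derivation:
rank_ℚ(R)=2; free=2−2=0
SNF(R) diag = [2, 4] → torsion [2, 4]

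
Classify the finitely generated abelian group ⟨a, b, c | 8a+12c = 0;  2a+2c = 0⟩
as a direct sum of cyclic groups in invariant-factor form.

Answer: M ≅ ℤ^1 ⊕ ℤ/2 ⊕ ℤ/4

Derivation:
rank_ℚ(R)=2; free=3−2=1
SNF(R) diag = [2, 4] → torsion [2, 4]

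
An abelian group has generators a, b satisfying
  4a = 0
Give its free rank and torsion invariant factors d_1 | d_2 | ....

Answer: M ≅ ℤ^1 ⊕ ℤ/4

Derivation:
rank_ℚ(R)=1; free=2−1=1
SNF(R) diag = [4] → torsion [4]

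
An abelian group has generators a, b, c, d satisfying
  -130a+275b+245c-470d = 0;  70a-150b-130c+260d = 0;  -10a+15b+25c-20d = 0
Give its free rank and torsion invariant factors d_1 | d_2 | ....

Answer: M ≅ ℤ^1 ⊕ ℤ/5 ⊕ ℤ/10 ⊕ ℤ/30

Derivation:
rank_ℚ(R)=3; free=4−3=1
SNF(R) diag = [5, 10, 30] → torsion [5, 10, 30]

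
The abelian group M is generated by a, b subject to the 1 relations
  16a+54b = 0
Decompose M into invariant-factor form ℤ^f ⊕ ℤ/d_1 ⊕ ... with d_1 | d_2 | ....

Answer: M ≅ ℤ^1 ⊕ ℤ/2

Derivation:
rank_ℚ(R)=1; free=2−1=1
SNF(R) diag = [2] → torsion [2]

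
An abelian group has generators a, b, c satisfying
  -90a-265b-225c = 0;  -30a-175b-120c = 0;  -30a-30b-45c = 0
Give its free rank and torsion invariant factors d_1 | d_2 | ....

Answer: M ≅ ℤ/5 ⊕ ℤ/15 ⊕ ℤ/30

Derivation:
rank_ℚ(R)=3; free=3−3=0
SNF(R) diag = [5, 15, 30] → torsion [5, 15, 30]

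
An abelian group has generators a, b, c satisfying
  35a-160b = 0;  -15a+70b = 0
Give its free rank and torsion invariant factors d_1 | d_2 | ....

rank_ℚ(R)=2; free=3−2=1
SNF(R) diag = [5, 10] → torsion [5, 10]

Answer: M ≅ ℤ^1 ⊕ ℤ/5 ⊕ ℤ/10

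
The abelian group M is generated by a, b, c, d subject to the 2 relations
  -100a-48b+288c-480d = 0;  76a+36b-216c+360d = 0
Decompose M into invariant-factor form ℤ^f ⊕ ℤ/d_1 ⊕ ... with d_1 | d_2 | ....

rank_ℚ(R)=2; free=4−2=2
SNF(R) diag = [4, 12] → torsion [4, 12]

Answer: M ≅ ℤ^2 ⊕ ℤ/4 ⊕ ℤ/12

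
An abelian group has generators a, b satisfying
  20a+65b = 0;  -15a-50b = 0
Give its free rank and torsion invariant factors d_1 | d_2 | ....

Answer: M ≅ ℤ/5 ⊕ ℤ/5

Derivation:
rank_ℚ(R)=2; free=2−2=0
SNF(R) diag = [5, 5] → torsion [5, 5]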